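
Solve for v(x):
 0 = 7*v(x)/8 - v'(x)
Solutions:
 v(x) = C1*exp(7*x/8)


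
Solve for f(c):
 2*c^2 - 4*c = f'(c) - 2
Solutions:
 f(c) = C1 + 2*c^3/3 - 2*c^2 + 2*c


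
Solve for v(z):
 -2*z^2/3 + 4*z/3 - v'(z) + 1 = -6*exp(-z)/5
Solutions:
 v(z) = C1 - 2*z^3/9 + 2*z^2/3 + z - 6*exp(-z)/5


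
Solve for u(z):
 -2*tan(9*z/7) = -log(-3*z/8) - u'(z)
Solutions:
 u(z) = C1 - z*log(-z) - z*log(3) + z + 3*z*log(2) - 14*log(cos(9*z/7))/9


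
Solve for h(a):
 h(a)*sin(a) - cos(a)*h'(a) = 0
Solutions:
 h(a) = C1/cos(a)


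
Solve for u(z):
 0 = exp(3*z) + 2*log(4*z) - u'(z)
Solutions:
 u(z) = C1 + 2*z*log(z) + 2*z*(-1 + 2*log(2)) + exp(3*z)/3


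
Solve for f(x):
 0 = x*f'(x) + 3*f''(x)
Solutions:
 f(x) = C1 + C2*erf(sqrt(6)*x/6)


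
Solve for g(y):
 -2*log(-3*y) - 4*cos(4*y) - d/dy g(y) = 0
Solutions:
 g(y) = C1 - 2*y*log(-y) - 2*y*log(3) + 2*y - sin(4*y)


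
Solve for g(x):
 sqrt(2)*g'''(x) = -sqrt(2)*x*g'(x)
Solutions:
 g(x) = C1 + Integral(C2*airyai(-x) + C3*airybi(-x), x)


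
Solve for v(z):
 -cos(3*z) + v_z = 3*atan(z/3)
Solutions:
 v(z) = C1 + 3*z*atan(z/3) - 9*log(z^2 + 9)/2 + sin(3*z)/3


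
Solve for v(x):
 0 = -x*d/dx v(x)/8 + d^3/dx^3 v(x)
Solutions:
 v(x) = C1 + Integral(C2*airyai(x/2) + C3*airybi(x/2), x)


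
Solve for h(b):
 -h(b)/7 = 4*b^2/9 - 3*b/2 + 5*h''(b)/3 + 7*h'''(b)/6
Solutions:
 h(b) = C1*exp(b*(-20 + 100/(9*sqrt(17969) + 1567)^(1/3) + (9*sqrt(17969) + 1567)^(1/3))/42)*sin(sqrt(3)*b*(-(9*sqrt(17969) + 1567)^(1/3) + 100/(9*sqrt(17969) + 1567)^(1/3))/42) + C2*exp(b*(-20 + 100/(9*sqrt(17969) + 1567)^(1/3) + (9*sqrt(17969) + 1567)^(1/3))/42)*cos(sqrt(3)*b*(-(9*sqrt(17969) + 1567)^(1/3) + 100/(9*sqrt(17969) + 1567)^(1/3))/42) + C3*exp(-b*(100/(9*sqrt(17969) + 1567)^(1/3) + 10 + (9*sqrt(17969) + 1567)^(1/3))/21) - 28*b^2/9 + 21*b/2 + 1960/27


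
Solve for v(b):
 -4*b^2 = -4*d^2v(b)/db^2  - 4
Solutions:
 v(b) = C1 + C2*b + b^4/12 - b^2/2


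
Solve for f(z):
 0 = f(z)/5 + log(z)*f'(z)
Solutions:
 f(z) = C1*exp(-li(z)/5)


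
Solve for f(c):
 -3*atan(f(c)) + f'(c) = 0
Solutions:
 Integral(1/atan(_y), (_y, f(c))) = C1 + 3*c


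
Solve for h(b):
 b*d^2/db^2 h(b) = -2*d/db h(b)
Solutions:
 h(b) = C1 + C2/b


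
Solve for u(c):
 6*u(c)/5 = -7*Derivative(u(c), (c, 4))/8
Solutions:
 u(c) = (C1*sin(sqrt(2)*3^(1/4)*35^(3/4)*c/35) + C2*cos(sqrt(2)*3^(1/4)*35^(3/4)*c/35))*exp(-sqrt(2)*3^(1/4)*35^(3/4)*c/35) + (C3*sin(sqrt(2)*3^(1/4)*35^(3/4)*c/35) + C4*cos(sqrt(2)*3^(1/4)*35^(3/4)*c/35))*exp(sqrt(2)*3^(1/4)*35^(3/4)*c/35)


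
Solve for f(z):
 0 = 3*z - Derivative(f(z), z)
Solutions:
 f(z) = C1 + 3*z^2/2


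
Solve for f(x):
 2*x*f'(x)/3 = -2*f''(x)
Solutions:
 f(x) = C1 + C2*erf(sqrt(6)*x/6)


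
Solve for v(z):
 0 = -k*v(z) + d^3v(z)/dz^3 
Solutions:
 v(z) = C1*exp(k^(1/3)*z) + C2*exp(k^(1/3)*z*(-1 + sqrt(3)*I)/2) + C3*exp(-k^(1/3)*z*(1 + sqrt(3)*I)/2)


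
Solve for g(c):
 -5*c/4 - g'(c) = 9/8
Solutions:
 g(c) = C1 - 5*c^2/8 - 9*c/8


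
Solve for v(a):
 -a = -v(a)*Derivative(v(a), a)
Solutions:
 v(a) = -sqrt(C1 + a^2)
 v(a) = sqrt(C1 + a^2)


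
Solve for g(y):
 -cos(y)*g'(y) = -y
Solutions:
 g(y) = C1 + Integral(y/cos(y), y)


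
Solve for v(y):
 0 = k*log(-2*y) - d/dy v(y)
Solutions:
 v(y) = C1 + k*y*log(-y) + k*y*(-1 + log(2))


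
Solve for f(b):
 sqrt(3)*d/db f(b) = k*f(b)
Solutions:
 f(b) = C1*exp(sqrt(3)*b*k/3)


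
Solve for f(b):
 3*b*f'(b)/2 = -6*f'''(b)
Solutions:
 f(b) = C1 + Integral(C2*airyai(-2^(1/3)*b/2) + C3*airybi(-2^(1/3)*b/2), b)


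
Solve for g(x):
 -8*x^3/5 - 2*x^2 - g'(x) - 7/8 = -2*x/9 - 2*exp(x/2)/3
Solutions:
 g(x) = C1 - 2*x^4/5 - 2*x^3/3 + x^2/9 - 7*x/8 + 4*exp(x/2)/3


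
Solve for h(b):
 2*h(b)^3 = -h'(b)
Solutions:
 h(b) = -sqrt(2)*sqrt(-1/(C1 - 2*b))/2
 h(b) = sqrt(2)*sqrt(-1/(C1 - 2*b))/2


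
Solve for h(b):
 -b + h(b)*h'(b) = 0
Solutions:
 h(b) = -sqrt(C1 + b^2)
 h(b) = sqrt(C1 + b^2)


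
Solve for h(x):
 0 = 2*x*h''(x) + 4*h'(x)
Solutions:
 h(x) = C1 + C2/x


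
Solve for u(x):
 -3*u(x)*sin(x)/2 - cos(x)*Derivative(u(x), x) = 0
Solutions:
 u(x) = C1*cos(x)^(3/2)


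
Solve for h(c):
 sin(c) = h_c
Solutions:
 h(c) = C1 - cos(c)


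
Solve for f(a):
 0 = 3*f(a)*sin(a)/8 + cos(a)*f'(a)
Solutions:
 f(a) = C1*cos(a)^(3/8)


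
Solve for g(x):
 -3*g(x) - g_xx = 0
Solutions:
 g(x) = C1*sin(sqrt(3)*x) + C2*cos(sqrt(3)*x)


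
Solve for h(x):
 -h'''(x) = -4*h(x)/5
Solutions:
 h(x) = C3*exp(10^(2/3)*x/5) + (C1*sin(10^(2/3)*sqrt(3)*x/10) + C2*cos(10^(2/3)*sqrt(3)*x/10))*exp(-10^(2/3)*x/10)


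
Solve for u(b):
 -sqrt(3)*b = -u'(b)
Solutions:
 u(b) = C1 + sqrt(3)*b^2/2


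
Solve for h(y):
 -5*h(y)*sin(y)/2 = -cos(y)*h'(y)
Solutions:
 h(y) = C1/cos(y)^(5/2)


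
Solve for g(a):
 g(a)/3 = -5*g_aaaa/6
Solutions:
 g(a) = (C1*sin(10^(3/4)*a/10) + C2*cos(10^(3/4)*a/10))*exp(-10^(3/4)*a/10) + (C3*sin(10^(3/4)*a/10) + C4*cos(10^(3/4)*a/10))*exp(10^(3/4)*a/10)


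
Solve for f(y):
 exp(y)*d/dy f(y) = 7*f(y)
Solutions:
 f(y) = C1*exp(-7*exp(-y))


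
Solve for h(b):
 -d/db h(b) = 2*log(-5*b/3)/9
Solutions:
 h(b) = C1 - 2*b*log(-b)/9 + 2*b*(-log(5) + 1 + log(3))/9


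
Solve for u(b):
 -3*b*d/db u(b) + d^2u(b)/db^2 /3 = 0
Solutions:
 u(b) = C1 + C2*erfi(3*sqrt(2)*b/2)


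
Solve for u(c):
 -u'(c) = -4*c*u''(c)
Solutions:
 u(c) = C1 + C2*c^(5/4)


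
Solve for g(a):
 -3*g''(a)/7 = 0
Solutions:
 g(a) = C1 + C2*a


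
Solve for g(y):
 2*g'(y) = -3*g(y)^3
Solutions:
 g(y) = -sqrt(-1/(C1 - 3*y))
 g(y) = sqrt(-1/(C1 - 3*y))


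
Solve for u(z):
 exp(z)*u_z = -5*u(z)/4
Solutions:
 u(z) = C1*exp(5*exp(-z)/4)


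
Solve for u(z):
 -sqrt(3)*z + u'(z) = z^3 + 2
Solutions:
 u(z) = C1 + z^4/4 + sqrt(3)*z^2/2 + 2*z


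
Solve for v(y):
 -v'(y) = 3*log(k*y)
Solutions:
 v(y) = C1 - 3*y*log(k*y) + 3*y


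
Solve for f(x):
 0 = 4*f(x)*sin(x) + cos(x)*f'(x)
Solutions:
 f(x) = C1*cos(x)^4


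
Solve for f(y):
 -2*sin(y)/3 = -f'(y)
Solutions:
 f(y) = C1 - 2*cos(y)/3


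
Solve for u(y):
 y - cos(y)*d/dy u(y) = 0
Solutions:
 u(y) = C1 + Integral(y/cos(y), y)


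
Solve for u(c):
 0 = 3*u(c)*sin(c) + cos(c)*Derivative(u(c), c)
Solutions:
 u(c) = C1*cos(c)^3


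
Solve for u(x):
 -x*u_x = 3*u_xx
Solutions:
 u(x) = C1 + C2*erf(sqrt(6)*x/6)


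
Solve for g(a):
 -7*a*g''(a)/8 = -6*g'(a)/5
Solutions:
 g(a) = C1 + C2*a^(83/35)


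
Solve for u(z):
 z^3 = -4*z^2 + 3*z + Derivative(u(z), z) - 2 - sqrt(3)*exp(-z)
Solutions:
 u(z) = C1 + z^4/4 + 4*z^3/3 - 3*z^2/2 + 2*z - sqrt(3)*exp(-z)


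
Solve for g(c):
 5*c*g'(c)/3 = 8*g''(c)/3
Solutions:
 g(c) = C1 + C2*erfi(sqrt(5)*c/4)


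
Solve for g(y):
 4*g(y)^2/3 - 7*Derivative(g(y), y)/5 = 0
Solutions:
 g(y) = -21/(C1 + 20*y)


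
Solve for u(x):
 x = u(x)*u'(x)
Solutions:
 u(x) = -sqrt(C1 + x^2)
 u(x) = sqrt(C1 + x^2)


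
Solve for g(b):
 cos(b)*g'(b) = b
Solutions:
 g(b) = C1 + Integral(b/cos(b), b)


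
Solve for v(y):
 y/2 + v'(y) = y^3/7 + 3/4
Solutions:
 v(y) = C1 + y^4/28 - y^2/4 + 3*y/4


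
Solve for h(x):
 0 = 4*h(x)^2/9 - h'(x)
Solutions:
 h(x) = -9/(C1 + 4*x)


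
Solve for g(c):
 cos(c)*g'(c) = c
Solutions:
 g(c) = C1 + Integral(c/cos(c), c)


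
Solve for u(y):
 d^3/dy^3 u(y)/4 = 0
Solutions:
 u(y) = C1 + C2*y + C3*y^2


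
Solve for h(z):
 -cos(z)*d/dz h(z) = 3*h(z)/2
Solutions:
 h(z) = C1*(sin(z) - 1)^(3/4)/(sin(z) + 1)^(3/4)


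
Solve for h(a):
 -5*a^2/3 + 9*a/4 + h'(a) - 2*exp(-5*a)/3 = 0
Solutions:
 h(a) = C1 + 5*a^3/9 - 9*a^2/8 - 2*exp(-5*a)/15


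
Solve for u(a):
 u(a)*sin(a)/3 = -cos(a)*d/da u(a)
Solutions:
 u(a) = C1*cos(a)^(1/3)


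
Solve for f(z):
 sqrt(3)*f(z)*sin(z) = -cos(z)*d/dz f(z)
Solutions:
 f(z) = C1*cos(z)^(sqrt(3))


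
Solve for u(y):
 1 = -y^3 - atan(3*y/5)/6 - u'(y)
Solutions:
 u(y) = C1 - y^4/4 - y*atan(3*y/5)/6 - y + 5*log(9*y^2 + 25)/36


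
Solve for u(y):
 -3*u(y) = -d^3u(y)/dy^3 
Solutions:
 u(y) = C3*exp(3^(1/3)*y) + (C1*sin(3^(5/6)*y/2) + C2*cos(3^(5/6)*y/2))*exp(-3^(1/3)*y/2)


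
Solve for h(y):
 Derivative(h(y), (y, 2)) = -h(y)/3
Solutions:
 h(y) = C1*sin(sqrt(3)*y/3) + C2*cos(sqrt(3)*y/3)


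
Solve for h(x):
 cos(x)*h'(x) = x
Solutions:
 h(x) = C1 + Integral(x/cos(x), x)


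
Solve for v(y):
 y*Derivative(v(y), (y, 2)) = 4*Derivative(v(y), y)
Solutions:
 v(y) = C1 + C2*y^5


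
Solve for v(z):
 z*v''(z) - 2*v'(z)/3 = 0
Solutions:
 v(z) = C1 + C2*z^(5/3)


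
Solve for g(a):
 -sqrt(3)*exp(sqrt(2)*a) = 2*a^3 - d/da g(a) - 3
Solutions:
 g(a) = C1 + a^4/2 - 3*a + sqrt(6)*exp(sqrt(2)*a)/2


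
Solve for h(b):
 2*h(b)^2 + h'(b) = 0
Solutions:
 h(b) = 1/(C1 + 2*b)


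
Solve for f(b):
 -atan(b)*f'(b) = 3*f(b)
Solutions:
 f(b) = C1*exp(-3*Integral(1/atan(b), b))


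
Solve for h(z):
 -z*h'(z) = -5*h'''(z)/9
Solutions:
 h(z) = C1 + Integral(C2*airyai(15^(2/3)*z/5) + C3*airybi(15^(2/3)*z/5), z)


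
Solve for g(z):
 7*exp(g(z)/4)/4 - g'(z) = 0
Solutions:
 g(z) = 4*log(-1/(C1 + 7*z)) + 16*log(2)


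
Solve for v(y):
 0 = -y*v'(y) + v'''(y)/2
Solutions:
 v(y) = C1 + Integral(C2*airyai(2^(1/3)*y) + C3*airybi(2^(1/3)*y), y)


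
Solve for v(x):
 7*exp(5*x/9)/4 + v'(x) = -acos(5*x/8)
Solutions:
 v(x) = C1 - x*acos(5*x/8) + sqrt(64 - 25*x^2)/5 - 63*exp(5*x/9)/20


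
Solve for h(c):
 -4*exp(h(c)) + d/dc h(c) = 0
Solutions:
 h(c) = log(-1/(C1 + 4*c))


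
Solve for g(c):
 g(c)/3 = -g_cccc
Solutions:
 g(c) = (C1*sin(sqrt(2)*3^(3/4)*c/6) + C2*cos(sqrt(2)*3^(3/4)*c/6))*exp(-sqrt(2)*3^(3/4)*c/6) + (C3*sin(sqrt(2)*3^(3/4)*c/6) + C4*cos(sqrt(2)*3^(3/4)*c/6))*exp(sqrt(2)*3^(3/4)*c/6)


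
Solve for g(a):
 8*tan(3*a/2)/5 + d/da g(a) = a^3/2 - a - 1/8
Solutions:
 g(a) = C1 + a^4/8 - a^2/2 - a/8 + 16*log(cos(3*a/2))/15


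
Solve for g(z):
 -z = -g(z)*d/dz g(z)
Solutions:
 g(z) = -sqrt(C1 + z^2)
 g(z) = sqrt(C1 + z^2)


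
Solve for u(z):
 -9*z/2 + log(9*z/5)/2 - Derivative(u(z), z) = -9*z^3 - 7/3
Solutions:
 u(z) = C1 + 9*z^4/4 - 9*z^2/4 + z*log(z)/2 - z*log(5)/2 + z*log(3) + 11*z/6


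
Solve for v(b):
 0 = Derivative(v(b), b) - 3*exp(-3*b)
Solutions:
 v(b) = C1 - exp(-3*b)


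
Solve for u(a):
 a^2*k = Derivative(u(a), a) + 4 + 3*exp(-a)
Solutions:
 u(a) = C1 + a^3*k/3 - 4*a + 3*exp(-a)


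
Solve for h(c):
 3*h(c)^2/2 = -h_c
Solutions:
 h(c) = 2/(C1 + 3*c)


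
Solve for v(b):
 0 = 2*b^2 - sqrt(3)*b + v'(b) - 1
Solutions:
 v(b) = C1 - 2*b^3/3 + sqrt(3)*b^2/2 + b


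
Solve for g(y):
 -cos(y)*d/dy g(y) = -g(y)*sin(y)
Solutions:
 g(y) = C1/cos(y)


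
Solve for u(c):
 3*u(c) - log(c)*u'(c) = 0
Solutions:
 u(c) = C1*exp(3*li(c))


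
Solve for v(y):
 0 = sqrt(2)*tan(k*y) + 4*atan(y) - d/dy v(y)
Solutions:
 v(y) = C1 + 4*y*atan(y) + sqrt(2)*Piecewise((-log(cos(k*y))/k, Ne(k, 0)), (0, True)) - 2*log(y^2 + 1)


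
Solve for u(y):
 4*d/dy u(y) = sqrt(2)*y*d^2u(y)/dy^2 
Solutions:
 u(y) = C1 + C2*y^(1 + 2*sqrt(2))


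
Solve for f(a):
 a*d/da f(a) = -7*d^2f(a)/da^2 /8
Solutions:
 f(a) = C1 + C2*erf(2*sqrt(7)*a/7)


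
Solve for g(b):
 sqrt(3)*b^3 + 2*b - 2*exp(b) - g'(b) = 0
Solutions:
 g(b) = C1 + sqrt(3)*b^4/4 + b^2 - 2*exp(b)


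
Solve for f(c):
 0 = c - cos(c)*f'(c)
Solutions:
 f(c) = C1 + Integral(c/cos(c), c)


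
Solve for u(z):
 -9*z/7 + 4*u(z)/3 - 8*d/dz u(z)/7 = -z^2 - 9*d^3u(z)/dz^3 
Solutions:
 u(z) = C1*exp(2^(1/3)*z*(4*2^(1/3)/(sqrt(191793)/441 + 1)^(1/3) + 21*(sqrt(191793)/441 + 1)^(1/3))/126)*sin(sqrt(3)*z*(-21*(2*sqrt(191793)/441 + 2)^(1/3) + 8/(2*sqrt(191793)/441 + 2)^(1/3))/126) + C2*exp(2^(1/3)*z*(4*2^(1/3)/(sqrt(191793)/441 + 1)^(1/3) + 21*(sqrt(191793)/441 + 1)^(1/3))/126)*cos(sqrt(3)*z*(-21*(2*sqrt(191793)/441 + 2)^(1/3) + 8/(2*sqrt(191793)/441 + 2)^(1/3))/126) + C3*exp(-2^(1/3)*z*(4*2^(1/3)/(sqrt(191793)/441 + 1)^(1/3) + 21*(sqrt(191793)/441 + 1)^(1/3))/63) - 3*z^2/4 - 9*z/28 - 27/98


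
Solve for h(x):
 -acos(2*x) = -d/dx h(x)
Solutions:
 h(x) = C1 + x*acos(2*x) - sqrt(1 - 4*x^2)/2


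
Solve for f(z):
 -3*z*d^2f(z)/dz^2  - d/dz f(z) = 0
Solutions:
 f(z) = C1 + C2*z^(2/3)


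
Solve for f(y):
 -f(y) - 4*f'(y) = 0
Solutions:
 f(y) = C1*exp(-y/4)


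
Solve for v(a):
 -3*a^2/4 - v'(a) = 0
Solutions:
 v(a) = C1 - a^3/4


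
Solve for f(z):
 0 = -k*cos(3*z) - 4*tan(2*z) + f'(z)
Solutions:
 f(z) = C1 + k*sin(3*z)/3 - 2*log(cos(2*z))


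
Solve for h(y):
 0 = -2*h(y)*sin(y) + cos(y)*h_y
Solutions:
 h(y) = C1/cos(y)^2


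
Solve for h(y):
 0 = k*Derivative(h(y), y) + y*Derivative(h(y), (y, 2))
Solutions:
 h(y) = C1 + y^(1 - re(k))*(C2*sin(log(y)*Abs(im(k))) + C3*cos(log(y)*im(k)))


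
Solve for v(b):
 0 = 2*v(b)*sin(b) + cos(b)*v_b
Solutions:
 v(b) = C1*cos(b)^2


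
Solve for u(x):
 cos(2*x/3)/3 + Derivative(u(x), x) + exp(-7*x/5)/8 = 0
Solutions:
 u(x) = C1 - sin(2*x/3)/2 + 5*exp(-7*x/5)/56


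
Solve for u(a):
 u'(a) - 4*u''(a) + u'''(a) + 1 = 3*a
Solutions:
 u(a) = C1 + C2*exp(a*(2 - sqrt(3))) + C3*exp(a*(sqrt(3) + 2)) + 3*a^2/2 + 11*a


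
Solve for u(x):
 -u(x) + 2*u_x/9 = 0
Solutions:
 u(x) = C1*exp(9*x/2)


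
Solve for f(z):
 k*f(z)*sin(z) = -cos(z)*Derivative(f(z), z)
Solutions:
 f(z) = C1*exp(k*log(cos(z)))


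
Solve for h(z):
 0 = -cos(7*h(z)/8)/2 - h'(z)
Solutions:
 z/2 - 4*log(sin(7*h(z)/8) - 1)/7 + 4*log(sin(7*h(z)/8) + 1)/7 = C1


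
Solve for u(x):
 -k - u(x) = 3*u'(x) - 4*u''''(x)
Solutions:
 u(x) = C1*exp(x*(-4 - (1 + 3*sqrt(57))^(1/3) + 8/(1 + 3*sqrt(57))^(1/3))/12)*sin(sqrt(3)*x*(8/(1 + 3*sqrt(57))^(1/3) + (1 + 3*sqrt(57))^(1/3))/12) + C2*exp(x*(-4 - (1 + 3*sqrt(57))^(1/3) + 8/(1 + 3*sqrt(57))^(1/3))/12)*cos(sqrt(3)*x*(8/(1 + 3*sqrt(57))^(1/3) + (1 + 3*sqrt(57))^(1/3))/12) + C3*exp(x) + C4*exp(x*(-8/(1 + 3*sqrt(57))^(1/3) - 2 + (1 + 3*sqrt(57))^(1/3))/6) - k


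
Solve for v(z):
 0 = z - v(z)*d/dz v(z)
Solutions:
 v(z) = -sqrt(C1 + z^2)
 v(z) = sqrt(C1 + z^2)


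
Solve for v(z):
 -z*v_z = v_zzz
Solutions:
 v(z) = C1 + Integral(C2*airyai(-z) + C3*airybi(-z), z)


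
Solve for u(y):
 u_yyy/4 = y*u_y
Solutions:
 u(y) = C1 + Integral(C2*airyai(2^(2/3)*y) + C3*airybi(2^(2/3)*y), y)


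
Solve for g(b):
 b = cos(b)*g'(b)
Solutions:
 g(b) = C1 + Integral(b/cos(b), b)


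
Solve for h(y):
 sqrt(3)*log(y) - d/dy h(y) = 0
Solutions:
 h(y) = C1 + sqrt(3)*y*log(y) - sqrt(3)*y


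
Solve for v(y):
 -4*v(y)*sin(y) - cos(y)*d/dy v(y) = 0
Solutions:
 v(y) = C1*cos(y)^4


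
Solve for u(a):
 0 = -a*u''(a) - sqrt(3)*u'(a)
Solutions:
 u(a) = C1 + C2*a^(1 - sqrt(3))


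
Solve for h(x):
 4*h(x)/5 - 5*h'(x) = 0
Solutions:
 h(x) = C1*exp(4*x/25)


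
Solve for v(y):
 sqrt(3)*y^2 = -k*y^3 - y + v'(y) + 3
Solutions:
 v(y) = C1 + k*y^4/4 + sqrt(3)*y^3/3 + y^2/2 - 3*y


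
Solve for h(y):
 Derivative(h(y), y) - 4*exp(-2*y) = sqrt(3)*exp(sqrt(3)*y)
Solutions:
 h(y) = C1 + exp(sqrt(3)*y) - 2*exp(-2*y)


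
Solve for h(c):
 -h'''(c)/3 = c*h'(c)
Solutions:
 h(c) = C1 + Integral(C2*airyai(-3^(1/3)*c) + C3*airybi(-3^(1/3)*c), c)


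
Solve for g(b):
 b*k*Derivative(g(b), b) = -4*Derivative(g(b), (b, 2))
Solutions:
 g(b) = Piecewise((-sqrt(2)*sqrt(pi)*C1*erf(sqrt(2)*b*sqrt(k)/4)/sqrt(k) - C2, (k > 0) | (k < 0)), (-C1*b - C2, True))


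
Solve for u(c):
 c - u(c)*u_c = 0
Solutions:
 u(c) = -sqrt(C1 + c^2)
 u(c) = sqrt(C1 + c^2)


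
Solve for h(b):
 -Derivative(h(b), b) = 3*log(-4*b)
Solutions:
 h(b) = C1 - 3*b*log(-b) + 3*b*(1 - 2*log(2))


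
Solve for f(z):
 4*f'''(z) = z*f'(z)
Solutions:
 f(z) = C1 + Integral(C2*airyai(2^(1/3)*z/2) + C3*airybi(2^(1/3)*z/2), z)


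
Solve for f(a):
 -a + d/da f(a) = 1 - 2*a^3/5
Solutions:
 f(a) = C1 - a^4/10 + a^2/2 + a


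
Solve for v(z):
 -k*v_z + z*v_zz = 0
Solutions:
 v(z) = C1 + z^(re(k) + 1)*(C2*sin(log(z)*Abs(im(k))) + C3*cos(log(z)*im(k)))


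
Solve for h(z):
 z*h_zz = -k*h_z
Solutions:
 h(z) = C1 + z^(1 - re(k))*(C2*sin(log(z)*Abs(im(k))) + C3*cos(log(z)*im(k)))


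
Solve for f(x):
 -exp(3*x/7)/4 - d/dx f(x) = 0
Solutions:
 f(x) = C1 - 7*exp(3*x/7)/12


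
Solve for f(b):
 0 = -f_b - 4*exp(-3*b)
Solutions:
 f(b) = C1 + 4*exp(-3*b)/3


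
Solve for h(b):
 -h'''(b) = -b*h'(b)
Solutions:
 h(b) = C1 + Integral(C2*airyai(b) + C3*airybi(b), b)


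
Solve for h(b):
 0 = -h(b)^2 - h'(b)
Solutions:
 h(b) = 1/(C1 + b)


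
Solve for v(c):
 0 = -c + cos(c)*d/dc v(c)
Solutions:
 v(c) = C1 + Integral(c/cos(c), c)


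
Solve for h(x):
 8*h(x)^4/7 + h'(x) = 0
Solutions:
 h(x) = 7^(1/3)*(1/(C1 + 24*x))^(1/3)
 h(x) = 7^(1/3)*(-3^(2/3) - 3*3^(1/6)*I)*(1/(C1 + 8*x))^(1/3)/6
 h(x) = 7^(1/3)*(-3^(2/3) + 3*3^(1/6)*I)*(1/(C1 + 8*x))^(1/3)/6


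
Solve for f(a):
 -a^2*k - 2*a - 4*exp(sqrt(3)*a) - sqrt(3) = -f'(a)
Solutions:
 f(a) = C1 + a^3*k/3 + a^2 + sqrt(3)*a + 4*sqrt(3)*exp(sqrt(3)*a)/3


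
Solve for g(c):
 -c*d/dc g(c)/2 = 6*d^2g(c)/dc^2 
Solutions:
 g(c) = C1 + C2*erf(sqrt(6)*c/12)


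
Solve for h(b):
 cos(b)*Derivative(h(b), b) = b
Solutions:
 h(b) = C1 + Integral(b/cos(b), b)


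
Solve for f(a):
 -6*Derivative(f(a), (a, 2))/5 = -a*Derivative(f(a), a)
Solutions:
 f(a) = C1 + C2*erfi(sqrt(15)*a/6)


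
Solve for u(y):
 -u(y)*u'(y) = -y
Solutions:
 u(y) = -sqrt(C1 + y^2)
 u(y) = sqrt(C1 + y^2)


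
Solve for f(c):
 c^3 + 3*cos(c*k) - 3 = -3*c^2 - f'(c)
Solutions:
 f(c) = C1 - c^4/4 - c^3 + 3*c - 3*sin(c*k)/k


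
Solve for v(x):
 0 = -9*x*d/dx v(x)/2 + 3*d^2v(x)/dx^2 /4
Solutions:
 v(x) = C1 + C2*erfi(sqrt(3)*x)


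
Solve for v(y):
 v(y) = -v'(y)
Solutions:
 v(y) = C1*exp(-y)


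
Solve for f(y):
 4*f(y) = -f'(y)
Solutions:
 f(y) = C1*exp(-4*y)


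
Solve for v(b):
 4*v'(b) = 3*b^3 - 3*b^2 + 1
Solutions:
 v(b) = C1 + 3*b^4/16 - b^3/4 + b/4


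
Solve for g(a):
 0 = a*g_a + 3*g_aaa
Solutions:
 g(a) = C1 + Integral(C2*airyai(-3^(2/3)*a/3) + C3*airybi(-3^(2/3)*a/3), a)


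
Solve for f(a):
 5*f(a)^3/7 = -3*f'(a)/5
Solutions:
 f(a) = -sqrt(42)*sqrt(-1/(C1 - 25*a))/2
 f(a) = sqrt(42)*sqrt(-1/(C1 - 25*a))/2


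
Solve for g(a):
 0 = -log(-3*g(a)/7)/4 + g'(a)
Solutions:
 -4*Integral(1/(log(-_y) - log(7) + log(3)), (_y, g(a))) = C1 - a


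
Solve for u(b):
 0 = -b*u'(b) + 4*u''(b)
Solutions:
 u(b) = C1 + C2*erfi(sqrt(2)*b/4)


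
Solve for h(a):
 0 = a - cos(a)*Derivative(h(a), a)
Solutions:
 h(a) = C1 + Integral(a/cos(a), a)


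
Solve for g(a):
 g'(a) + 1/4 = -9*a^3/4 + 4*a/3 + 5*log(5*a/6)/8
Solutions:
 g(a) = C1 - 9*a^4/16 + 2*a^2/3 + 5*a*log(a)/8 - 5*a*log(6)/8 - 7*a/8 + 5*a*log(5)/8


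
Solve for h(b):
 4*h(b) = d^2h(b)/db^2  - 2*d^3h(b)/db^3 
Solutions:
 h(b) = C1*exp(b*((12*sqrt(321) + 215)^(-1/3) + 2 + (12*sqrt(321) + 215)^(1/3))/12)*sin(sqrt(3)*b*(-(12*sqrt(321) + 215)^(1/3) + (12*sqrt(321) + 215)^(-1/3))/12) + C2*exp(b*((12*sqrt(321) + 215)^(-1/3) + 2 + (12*sqrt(321) + 215)^(1/3))/12)*cos(sqrt(3)*b*(-(12*sqrt(321) + 215)^(1/3) + (12*sqrt(321) + 215)^(-1/3))/12) + C3*exp(b*(-(12*sqrt(321) + 215)^(1/3) - 1/(12*sqrt(321) + 215)^(1/3) + 1)/6)


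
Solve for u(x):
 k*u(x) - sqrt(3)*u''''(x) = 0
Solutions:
 u(x) = C1*exp(-3^(7/8)*k^(1/4)*x/3) + C2*exp(3^(7/8)*k^(1/4)*x/3) + C3*exp(-3^(7/8)*I*k^(1/4)*x/3) + C4*exp(3^(7/8)*I*k^(1/4)*x/3)


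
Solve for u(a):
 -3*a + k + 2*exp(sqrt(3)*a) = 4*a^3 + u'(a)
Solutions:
 u(a) = C1 - a^4 - 3*a^2/2 + a*k + 2*sqrt(3)*exp(sqrt(3)*a)/3


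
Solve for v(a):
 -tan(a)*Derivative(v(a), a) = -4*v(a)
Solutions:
 v(a) = C1*sin(a)^4


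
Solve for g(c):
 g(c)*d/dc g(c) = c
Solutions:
 g(c) = -sqrt(C1 + c^2)
 g(c) = sqrt(C1 + c^2)


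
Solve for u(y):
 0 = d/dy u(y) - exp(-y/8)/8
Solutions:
 u(y) = C1 - 1/exp(y)^(1/8)


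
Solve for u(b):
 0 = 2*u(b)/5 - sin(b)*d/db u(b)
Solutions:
 u(b) = C1*(cos(b) - 1)^(1/5)/(cos(b) + 1)^(1/5)


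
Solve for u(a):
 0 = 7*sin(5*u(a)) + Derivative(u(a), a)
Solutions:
 u(a) = -acos((-C1 - exp(70*a))/(C1 - exp(70*a)))/5 + 2*pi/5
 u(a) = acos((-C1 - exp(70*a))/(C1 - exp(70*a)))/5


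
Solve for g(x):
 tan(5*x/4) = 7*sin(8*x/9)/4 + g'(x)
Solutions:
 g(x) = C1 - 4*log(cos(5*x/4))/5 + 63*cos(8*x/9)/32


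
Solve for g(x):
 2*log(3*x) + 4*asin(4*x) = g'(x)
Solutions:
 g(x) = C1 + 2*x*log(x) + 4*x*asin(4*x) - 2*x + 2*x*log(3) + sqrt(1 - 16*x^2)


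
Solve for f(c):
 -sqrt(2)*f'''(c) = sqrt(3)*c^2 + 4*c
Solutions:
 f(c) = C1 + C2*c + C3*c^2 - sqrt(6)*c^5/120 - sqrt(2)*c^4/12


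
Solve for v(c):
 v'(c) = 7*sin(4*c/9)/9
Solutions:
 v(c) = C1 - 7*cos(4*c/9)/4


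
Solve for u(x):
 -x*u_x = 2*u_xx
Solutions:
 u(x) = C1 + C2*erf(x/2)


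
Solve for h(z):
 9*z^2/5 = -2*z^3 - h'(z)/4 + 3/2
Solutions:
 h(z) = C1 - 2*z^4 - 12*z^3/5 + 6*z


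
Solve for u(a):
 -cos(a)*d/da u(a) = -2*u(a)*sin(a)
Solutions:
 u(a) = C1/cos(a)^2


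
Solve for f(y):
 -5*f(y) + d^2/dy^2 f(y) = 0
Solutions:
 f(y) = C1*exp(-sqrt(5)*y) + C2*exp(sqrt(5)*y)


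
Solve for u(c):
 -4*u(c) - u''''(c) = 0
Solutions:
 u(c) = (C1*sin(c) + C2*cos(c))*exp(-c) + (C3*sin(c) + C4*cos(c))*exp(c)


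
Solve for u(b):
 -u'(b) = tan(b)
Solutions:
 u(b) = C1 + log(cos(b))


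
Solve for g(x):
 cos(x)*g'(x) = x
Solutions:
 g(x) = C1 + Integral(x/cos(x), x)


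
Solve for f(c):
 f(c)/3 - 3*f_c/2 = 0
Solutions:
 f(c) = C1*exp(2*c/9)


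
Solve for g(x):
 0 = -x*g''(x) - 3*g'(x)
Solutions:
 g(x) = C1 + C2/x^2


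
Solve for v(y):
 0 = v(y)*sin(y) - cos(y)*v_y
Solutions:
 v(y) = C1/cos(y)


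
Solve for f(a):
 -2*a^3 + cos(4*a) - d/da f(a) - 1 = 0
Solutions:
 f(a) = C1 - a^4/2 - a + sin(4*a)/4


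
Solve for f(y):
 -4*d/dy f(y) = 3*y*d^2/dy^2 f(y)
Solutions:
 f(y) = C1 + C2/y^(1/3)


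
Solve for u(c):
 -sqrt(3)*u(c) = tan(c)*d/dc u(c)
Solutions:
 u(c) = C1/sin(c)^(sqrt(3))


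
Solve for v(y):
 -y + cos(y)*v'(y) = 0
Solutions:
 v(y) = C1 + Integral(y/cos(y), y)


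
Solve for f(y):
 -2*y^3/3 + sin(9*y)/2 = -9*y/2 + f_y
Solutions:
 f(y) = C1 - y^4/6 + 9*y^2/4 - cos(9*y)/18


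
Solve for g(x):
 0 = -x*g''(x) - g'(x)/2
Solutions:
 g(x) = C1 + C2*sqrt(x)


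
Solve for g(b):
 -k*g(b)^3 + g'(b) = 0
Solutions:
 g(b) = -sqrt(2)*sqrt(-1/(C1 + b*k))/2
 g(b) = sqrt(2)*sqrt(-1/(C1 + b*k))/2


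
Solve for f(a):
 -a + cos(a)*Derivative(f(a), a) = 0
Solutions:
 f(a) = C1 + Integral(a/cos(a), a)


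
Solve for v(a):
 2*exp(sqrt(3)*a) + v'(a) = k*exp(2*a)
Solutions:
 v(a) = C1 + k*exp(2*a)/2 - 2*sqrt(3)*exp(sqrt(3)*a)/3


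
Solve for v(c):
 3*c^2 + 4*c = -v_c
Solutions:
 v(c) = C1 - c^3 - 2*c^2


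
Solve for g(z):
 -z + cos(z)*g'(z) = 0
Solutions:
 g(z) = C1 + Integral(z/cos(z), z)


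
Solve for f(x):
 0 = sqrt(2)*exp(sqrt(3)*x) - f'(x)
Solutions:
 f(x) = C1 + sqrt(6)*exp(sqrt(3)*x)/3


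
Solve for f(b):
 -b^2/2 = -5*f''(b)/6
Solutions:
 f(b) = C1 + C2*b + b^4/20


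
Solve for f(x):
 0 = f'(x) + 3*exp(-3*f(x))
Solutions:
 f(x) = log(C1 - 9*x)/3
 f(x) = log((-3^(1/3) - 3^(5/6)*I)*(C1 - 3*x)^(1/3)/2)
 f(x) = log((-3^(1/3) + 3^(5/6)*I)*(C1 - 3*x)^(1/3)/2)


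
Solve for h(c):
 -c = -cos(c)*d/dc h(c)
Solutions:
 h(c) = C1 + Integral(c/cos(c), c)


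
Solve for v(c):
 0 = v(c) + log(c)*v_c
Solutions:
 v(c) = C1*exp(-li(c))


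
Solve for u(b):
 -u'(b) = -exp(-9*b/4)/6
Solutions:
 u(b) = C1 - 2*exp(-9*b/4)/27


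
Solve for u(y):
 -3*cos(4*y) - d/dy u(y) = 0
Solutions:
 u(y) = C1 - 3*sin(4*y)/4


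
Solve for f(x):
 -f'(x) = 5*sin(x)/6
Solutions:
 f(x) = C1 + 5*cos(x)/6


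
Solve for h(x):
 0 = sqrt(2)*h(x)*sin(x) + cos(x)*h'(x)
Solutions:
 h(x) = C1*cos(x)^(sqrt(2))


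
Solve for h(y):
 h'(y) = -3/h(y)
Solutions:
 h(y) = -sqrt(C1 - 6*y)
 h(y) = sqrt(C1 - 6*y)


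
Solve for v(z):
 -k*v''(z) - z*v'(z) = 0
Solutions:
 v(z) = C1 + C2*sqrt(k)*erf(sqrt(2)*z*sqrt(1/k)/2)


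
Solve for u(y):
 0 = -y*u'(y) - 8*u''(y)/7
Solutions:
 u(y) = C1 + C2*erf(sqrt(7)*y/4)


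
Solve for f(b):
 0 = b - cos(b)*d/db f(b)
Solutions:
 f(b) = C1 + Integral(b/cos(b), b)


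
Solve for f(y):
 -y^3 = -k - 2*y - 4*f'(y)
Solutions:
 f(y) = C1 - k*y/4 + y^4/16 - y^2/4


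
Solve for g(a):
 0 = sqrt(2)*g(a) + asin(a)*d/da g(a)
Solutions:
 g(a) = C1*exp(-sqrt(2)*Integral(1/asin(a), a))


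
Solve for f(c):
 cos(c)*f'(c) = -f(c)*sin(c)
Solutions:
 f(c) = C1*cos(c)


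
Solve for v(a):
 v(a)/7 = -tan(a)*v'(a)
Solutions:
 v(a) = C1/sin(a)^(1/7)


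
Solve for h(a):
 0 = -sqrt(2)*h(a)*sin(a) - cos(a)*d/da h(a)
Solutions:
 h(a) = C1*cos(a)^(sqrt(2))


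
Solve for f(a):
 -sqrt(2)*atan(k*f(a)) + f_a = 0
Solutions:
 Integral(1/atan(_y*k), (_y, f(a))) = C1 + sqrt(2)*a


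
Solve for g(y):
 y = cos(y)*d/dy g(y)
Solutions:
 g(y) = C1 + Integral(y/cos(y), y)


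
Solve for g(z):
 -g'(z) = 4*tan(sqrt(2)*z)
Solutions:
 g(z) = C1 + 2*sqrt(2)*log(cos(sqrt(2)*z))


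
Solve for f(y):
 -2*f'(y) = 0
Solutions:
 f(y) = C1


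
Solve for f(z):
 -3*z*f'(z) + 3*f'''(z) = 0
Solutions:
 f(z) = C1 + Integral(C2*airyai(z) + C3*airybi(z), z)


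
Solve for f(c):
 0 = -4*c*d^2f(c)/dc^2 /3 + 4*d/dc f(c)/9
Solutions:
 f(c) = C1 + C2*c^(4/3)


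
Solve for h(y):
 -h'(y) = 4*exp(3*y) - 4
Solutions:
 h(y) = C1 + 4*y - 4*exp(3*y)/3


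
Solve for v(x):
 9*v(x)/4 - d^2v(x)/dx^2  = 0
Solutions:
 v(x) = C1*exp(-3*x/2) + C2*exp(3*x/2)


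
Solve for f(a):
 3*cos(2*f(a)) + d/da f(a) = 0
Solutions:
 f(a) = -asin((C1 + exp(12*a))/(C1 - exp(12*a)))/2 + pi/2
 f(a) = asin((C1 + exp(12*a))/(C1 - exp(12*a)))/2


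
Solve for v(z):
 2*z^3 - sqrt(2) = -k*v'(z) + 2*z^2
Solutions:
 v(z) = C1 - z^4/(2*k) + 2*z^3/(3*k) + sqrt(2)*z/k


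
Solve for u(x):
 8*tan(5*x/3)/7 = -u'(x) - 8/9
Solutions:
 u(x) = C1 - 8*x/9 + 24*log(cos(5*x/3))/35


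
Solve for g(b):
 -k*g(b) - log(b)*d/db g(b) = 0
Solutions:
 g(b) = C1*exp(-k*li(b))


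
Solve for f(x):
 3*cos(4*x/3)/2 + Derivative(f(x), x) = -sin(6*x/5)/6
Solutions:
 f(x) = C1 - 9*sin(4*x/3)/8 + 5*cos(6*x/5)/36


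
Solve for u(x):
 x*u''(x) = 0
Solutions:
 u(x) = C1 + C2*x


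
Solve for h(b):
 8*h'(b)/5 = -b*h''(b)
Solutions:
 h(b) = C1 + C2/b^(3/5)


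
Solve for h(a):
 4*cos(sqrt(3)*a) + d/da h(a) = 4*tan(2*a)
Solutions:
 h(a) = C1 - 2*log(cos(2*a)) - 4*sqrt(3)*sin(sqrt(3)*a)/3


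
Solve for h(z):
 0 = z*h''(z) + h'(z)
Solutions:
 h(z) = C1 + C2*log(z)


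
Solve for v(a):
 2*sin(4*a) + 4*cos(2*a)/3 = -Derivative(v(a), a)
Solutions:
 v(a) = C1 - 2*sin(2*a)/3 + cos(4*a)/2


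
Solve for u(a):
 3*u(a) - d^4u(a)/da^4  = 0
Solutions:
 u(a) = C1*exp(-3^(1/4)*a) + C2*exp(3^(1/4)*a) + C3*sin(3^(1/4)*a) + C4*cos(3^(1/4)*a)


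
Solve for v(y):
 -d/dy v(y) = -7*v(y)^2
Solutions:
 v(y) = -1/(C1 + 7*y)


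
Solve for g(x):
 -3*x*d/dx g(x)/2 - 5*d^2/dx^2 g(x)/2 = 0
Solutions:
 g(x) = C1 + C2*erf(sqrt(30)*x/10)


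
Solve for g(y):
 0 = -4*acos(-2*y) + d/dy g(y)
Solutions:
 g(y) = C1 + 4*y*acos(-2*y) + 2*sqrt(1 - 4*y^2)


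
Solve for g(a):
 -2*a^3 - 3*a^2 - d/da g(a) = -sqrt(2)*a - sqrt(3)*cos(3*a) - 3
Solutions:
 g(a) = C1 - a^4/2 - a^3 + sqrt(2)*a^2/2 + 3*a + sqrt(3)*sin(3*a)/3


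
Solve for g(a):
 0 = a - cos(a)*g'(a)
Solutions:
 g(a) = C1 + Integral(a/cos(a), a)


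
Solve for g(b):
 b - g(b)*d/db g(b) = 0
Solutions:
 g(b) = -sqrt(C1 + b^2)
 g(b) = sqrt(C1 + b^2)


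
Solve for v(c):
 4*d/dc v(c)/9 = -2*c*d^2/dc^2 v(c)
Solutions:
 v(c) = C1 + C2*c^(7/9)


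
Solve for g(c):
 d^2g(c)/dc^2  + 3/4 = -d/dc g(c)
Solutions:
 g(c) = C1 + C2*exp(-c) - 3*c/4


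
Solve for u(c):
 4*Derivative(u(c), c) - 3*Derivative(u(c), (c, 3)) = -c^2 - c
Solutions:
 u(c) = C1 + C2*exp(-2*sqrt(3)*c/3) + C3*exp(2*sqrt(3)*c/3) - c^3/12 - c^2/8 - 3*c/8


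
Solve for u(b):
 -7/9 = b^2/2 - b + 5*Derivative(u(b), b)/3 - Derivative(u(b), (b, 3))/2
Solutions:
 u(b) = C1 + C2*exp(-sqrt(30)*b/3) + C3*exp(sqrt(30)*b/3) - b^3/10 + 3*b^2/10 - 97*b/150


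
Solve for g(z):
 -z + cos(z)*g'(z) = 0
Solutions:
 g(z) = C1 + Integral(z/cos(z), z)


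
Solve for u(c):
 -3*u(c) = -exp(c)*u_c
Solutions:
 u(c) = C1*exp(-3*exp(-c))


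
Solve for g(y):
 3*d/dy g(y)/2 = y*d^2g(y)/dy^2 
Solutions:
 g(y) = C1 + C2*y^(5/2)


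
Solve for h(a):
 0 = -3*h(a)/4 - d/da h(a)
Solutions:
 h(a) = C1*exp(-3*a/4)


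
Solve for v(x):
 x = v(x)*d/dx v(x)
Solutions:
 v(x) = -sqrt(C1 + x^2)
 v(x) = sqrt(C1 + x^2)


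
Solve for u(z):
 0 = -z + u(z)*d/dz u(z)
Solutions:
 u(z) = -sqrt(C1 + z^2)
 u(z) = sqrt(C1 + z^2)


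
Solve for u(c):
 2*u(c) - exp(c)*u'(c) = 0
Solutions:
 u(c) = C1*exp(-2*exp(-c))


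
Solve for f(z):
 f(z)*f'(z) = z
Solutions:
 f(z) = -sqrt(C1 + z^2)
 f(z) = sqrt(C1 + z^2)


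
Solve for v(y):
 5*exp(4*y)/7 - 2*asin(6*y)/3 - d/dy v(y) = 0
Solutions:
 v(y) = C1 - 2*y*asin(6*y)/3 - sqrt(1 - 36*y^2)/9 + 5*exp(4*y)/28


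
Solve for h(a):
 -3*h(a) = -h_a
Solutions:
 h(a) = C1*exp(3*a)


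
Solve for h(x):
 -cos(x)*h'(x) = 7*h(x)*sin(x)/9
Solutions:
 h(x) = C1*cos(x)^(7/9)


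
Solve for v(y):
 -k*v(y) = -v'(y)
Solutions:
 v(y) = C1*exp(k*y)


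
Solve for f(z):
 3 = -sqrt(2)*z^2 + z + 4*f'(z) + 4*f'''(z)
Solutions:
 f(z) = C1 + C2*sin(z) + C3*cos(z) + sqrt(2)*z^3/12 - z^2/8 - sqrt(2)*z/2 + 3*z/4


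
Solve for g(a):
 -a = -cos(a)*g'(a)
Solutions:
 g(a) = C1 + Integral(a/cos(a), a)


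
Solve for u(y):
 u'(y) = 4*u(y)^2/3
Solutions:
 u(y) = -3/(C1 + 4*y)


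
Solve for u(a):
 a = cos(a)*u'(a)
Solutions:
 u(a) = C1 + Integral(a/cos(a), a)


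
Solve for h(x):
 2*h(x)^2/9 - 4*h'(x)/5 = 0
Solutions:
 h(x) = -18/(C1 + 5*x)


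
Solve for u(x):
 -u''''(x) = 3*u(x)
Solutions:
 u(x) = (C1*sin(sqrt(2)*3^(1/4)*x/2) + C2*cos(sqrt(2)*3^(1/4)*x/2))*exp(-sqrt(2)*3^(1/4)*x/2) + (C3*sin(sqrt(2)*3^(1/4)*x/2) + C4*cos(sqrt(2)*3^(1/4)*x/2))*exp(sqrt(2)*3^(1/4)*x/2)


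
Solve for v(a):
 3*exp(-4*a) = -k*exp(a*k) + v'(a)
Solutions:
 v(a) = C1 + exp(a*k) - 3*exp(-4*a)/4


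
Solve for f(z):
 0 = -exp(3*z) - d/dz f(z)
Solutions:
 f(z) = C1 - exp(3*z)/3


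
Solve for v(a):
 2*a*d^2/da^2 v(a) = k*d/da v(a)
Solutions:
 v(a) = C1 + a^(re(k)/2 + 1)*(C2*sin(log(a)*Abs(im(k))/2) + C3*cos(log(a)*im(k)/2))


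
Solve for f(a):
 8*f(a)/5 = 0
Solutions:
 f(a) = 0


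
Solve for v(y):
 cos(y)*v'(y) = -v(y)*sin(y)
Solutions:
 v(y) = C1*cos(y)


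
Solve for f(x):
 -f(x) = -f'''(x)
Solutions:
 f(x) = C3*exp(x) + (C1*sin(sqrt(3)*x/2) + C2*cos(sqrt(3)*x/2))*exp(-x/2)


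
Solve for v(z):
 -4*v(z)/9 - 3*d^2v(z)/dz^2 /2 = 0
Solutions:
 v(z) = C1*sin(2*sqrt(6)*z/9) + C2*cos(2*sqrt(6)*z/9)


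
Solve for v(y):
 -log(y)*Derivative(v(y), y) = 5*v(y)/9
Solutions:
 v(y) = C1*exp(-5*li(y)/9)


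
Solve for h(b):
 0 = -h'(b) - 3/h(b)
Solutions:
 h(b) = -sqrt(C1 - 6*b)
 h(b) = sqrt(C1 - 6*b)


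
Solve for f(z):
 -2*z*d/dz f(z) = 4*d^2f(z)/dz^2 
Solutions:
 f(z) = C1 + C2*erf(z/2)


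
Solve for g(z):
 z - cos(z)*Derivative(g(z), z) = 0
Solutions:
 g(z) = C1 + Integral(z/cos(z), z)


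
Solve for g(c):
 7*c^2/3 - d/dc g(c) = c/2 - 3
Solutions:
 g(c) = C1 + 7*c^3/9 - c^2/4 + 3*c


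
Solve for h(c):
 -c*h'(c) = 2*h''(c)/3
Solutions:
 h(c) = C1 + C2*erf(sqrt(3)*c/2)


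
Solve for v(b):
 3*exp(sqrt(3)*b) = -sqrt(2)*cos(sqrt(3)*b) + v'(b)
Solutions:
 v(b) = C1 + sqrt(3)*exp(sqrt(3)*b) + sqrt(6)*sin(sqrt(3)*b)/3


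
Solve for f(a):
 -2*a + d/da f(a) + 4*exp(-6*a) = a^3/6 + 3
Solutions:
 f(a) = C1 + a^4/24 + a^2 + 3*a + 2*exp(-6*a)/3


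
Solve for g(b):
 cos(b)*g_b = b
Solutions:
 g(b) = C1 + Integral(b/cos(b), b)


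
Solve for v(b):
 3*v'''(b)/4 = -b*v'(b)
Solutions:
 v(b) = C1 + Integral(C2*airyai(-6^(2/3)*b/3) + C3*airybi(-6^(2/3)*b/3), b)


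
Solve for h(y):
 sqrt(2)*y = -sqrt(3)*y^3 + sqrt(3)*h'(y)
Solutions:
 h(y) = C1 + y^4/4 + sqrt(6)*y^2/6


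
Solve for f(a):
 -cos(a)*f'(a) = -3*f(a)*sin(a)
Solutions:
 f(a) = C1/cos(a)^3


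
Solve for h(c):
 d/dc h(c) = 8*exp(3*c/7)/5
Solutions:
 h(c) = C1 + 56*exp(3*c/7)/15


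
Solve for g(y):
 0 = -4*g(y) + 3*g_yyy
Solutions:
 g(y) = C3*exp(6^(2/3)*y/3) + (C1*sin(2^(2/3)*3^(1/6)*y/2) + C2*cos(2^(2/3)*3^(1/6)*y/2))*exp(-6^(2/3)*y/6)


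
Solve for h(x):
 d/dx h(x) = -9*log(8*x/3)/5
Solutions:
 h(x) = C1 - 9*x*log(x)/5 - 27*x*log(2)/5 + 9*x/5 + 9*x*log(3)/5


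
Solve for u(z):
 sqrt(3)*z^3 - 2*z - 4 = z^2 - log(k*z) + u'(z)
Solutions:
 u(z) = C1 + sqrt(3)*z^4/4 - z^3/3 - z^2 + z*log(k*z) - 5*z


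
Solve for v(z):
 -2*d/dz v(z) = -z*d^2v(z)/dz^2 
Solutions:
 v(z) = C1 + C2*z^3


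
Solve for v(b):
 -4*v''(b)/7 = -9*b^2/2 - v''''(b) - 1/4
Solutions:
 v(b) = C1 + C2*b + C3*exp(-2*sqrt(7)*b/7) + C4*exp(2*sqrt(7)*b/7) + 21*b^4/32 + 14*b^2


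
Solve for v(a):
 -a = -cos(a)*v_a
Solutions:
 v(a) = C1 + Integral(a/cos(a), a)


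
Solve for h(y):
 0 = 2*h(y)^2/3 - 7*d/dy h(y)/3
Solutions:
 h(y) = -7/(C1 + 2*y)


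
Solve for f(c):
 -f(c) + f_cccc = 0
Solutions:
 f(c) = C1*exp(-c) + C2*exp(c) + C3*sin(c) + C4*cos(c)


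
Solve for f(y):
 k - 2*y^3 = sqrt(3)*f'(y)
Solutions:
 f(y) = C1 + sqrt(3)*k*y/3 - sqrt(3)*y^4/6


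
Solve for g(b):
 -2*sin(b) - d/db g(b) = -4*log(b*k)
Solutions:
 g(b) = C1 + 4*b*log(b*k) - 4*b + 2*cos(b)


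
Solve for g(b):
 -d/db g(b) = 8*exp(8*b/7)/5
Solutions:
 g(b) = C1 - 7*exp(8*b/7)/5


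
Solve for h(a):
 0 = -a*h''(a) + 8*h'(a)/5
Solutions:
 h(a) = C1 + C2*a^(13/5)


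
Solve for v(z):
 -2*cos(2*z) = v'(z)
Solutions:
 v(z) = C1 - sin(2*z)


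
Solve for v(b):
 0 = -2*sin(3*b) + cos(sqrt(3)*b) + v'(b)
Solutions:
 v(b) = C1 - sqrt(3)*sin(sqrt(3)*b)/3 - 2*cos(3*b)/3


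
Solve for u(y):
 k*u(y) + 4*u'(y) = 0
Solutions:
 u(y) = C1*exp(-k*y/4)


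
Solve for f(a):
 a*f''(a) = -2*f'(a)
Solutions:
 f(a) = C1 + C2/a


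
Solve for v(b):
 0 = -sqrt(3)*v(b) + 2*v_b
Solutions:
 v(b) = C1*exp(sqrt(3)*b/2)


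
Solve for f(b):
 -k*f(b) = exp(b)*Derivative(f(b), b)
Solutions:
 f(b) = C1*exp(k*exp(-b))


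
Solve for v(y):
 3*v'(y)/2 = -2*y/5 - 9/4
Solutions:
 v(y) = C1 - 2*y^2/15 - 3*y/2


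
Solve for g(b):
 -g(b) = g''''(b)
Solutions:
 g(b) = (C1*sin(sqrt(2)*b/2) + C2*cos(sqrt(2)*b/2))*exp(-sqrt(2)*b/2) + (C3*sin(sqrt(2)*b/2) + C4*cos(sqrt(2)*b/2))*exp(sqrt(2)*b/2)


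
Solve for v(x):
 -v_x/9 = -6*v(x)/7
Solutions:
 v(x) = C1*exp(54*x/7)


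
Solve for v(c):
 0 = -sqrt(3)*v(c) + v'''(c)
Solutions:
 v(c) = C3*exp(3^(1/6)*c) + (C1*sin(3^(2/3)*c/2) + C2*cos(3^(2/3)*c/2))*exp(-3^(1/6)*c/2)


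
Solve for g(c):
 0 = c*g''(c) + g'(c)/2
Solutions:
 g(c) = C1 + C2*sqrt(c)


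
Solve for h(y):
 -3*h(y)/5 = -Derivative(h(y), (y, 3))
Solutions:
 h(y) = C3*exp(3^(1/3)*5^(2/3)*y/5) + (C1*sin(3^(5/6)*5^(2/3)*y/10) + C2*cos(3^(5/6)*5^(2/3)*y/10))*exp(-3^(1/3)*5^(2/3)*y/10)


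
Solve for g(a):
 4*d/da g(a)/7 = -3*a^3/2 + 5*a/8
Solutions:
 g(a) = C1 - 21*a^4/32 + 35*a^2/64


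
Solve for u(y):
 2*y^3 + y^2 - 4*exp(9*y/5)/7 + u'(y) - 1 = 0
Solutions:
 u(y) = C1 - y^4/2 - y^3/3 + y + 20*exp(9*y/5)/63


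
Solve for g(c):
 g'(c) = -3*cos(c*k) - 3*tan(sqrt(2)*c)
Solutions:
 g(c) = C1 - 3*Piecewise((sin(c*k)/k, Ne(k, 0)), (c, True)) + 3*sqrt(2)*log(cos(sqrt(2)*c))/2


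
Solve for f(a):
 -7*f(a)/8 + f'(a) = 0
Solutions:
 f(a) = C1*exp(7*a/8)


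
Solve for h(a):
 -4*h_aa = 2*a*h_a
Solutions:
 h(a) = C1 + C2*erf(a/2)


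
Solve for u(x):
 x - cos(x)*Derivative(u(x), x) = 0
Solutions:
 u(x) = C1 + Integral(x/cos(x), x)


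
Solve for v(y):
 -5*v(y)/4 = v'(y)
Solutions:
 v(y) = C1*exp(-5*y/4)


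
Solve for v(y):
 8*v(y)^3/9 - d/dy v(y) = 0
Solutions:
 v(y) = -3*sqrt(2)*sqrt(-1/(C1 + 8*y))/2
 v(y) = 3*sqrt(2)*sqrt(-1/(C1 + 8*y))/2


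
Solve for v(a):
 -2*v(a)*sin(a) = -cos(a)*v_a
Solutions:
 v(a) = C1/cos(a)^2


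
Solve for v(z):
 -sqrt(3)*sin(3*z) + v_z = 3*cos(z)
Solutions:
 v(z) = C1 + 3*sin(z) - sqrt(3)*cos(3*z)/3


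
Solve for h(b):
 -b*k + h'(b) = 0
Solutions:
 h(b) = C1 + b^2*k/2


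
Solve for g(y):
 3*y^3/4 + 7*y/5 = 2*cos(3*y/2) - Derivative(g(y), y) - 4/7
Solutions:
 g(y) = C1 - 3*y^4/16 - 7*y^2/10 - 4*y/7 + 4*sin(3*y/2)/3


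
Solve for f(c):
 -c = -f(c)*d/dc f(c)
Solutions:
 f(c) = -sqrt(C1 + c^2)
 f(c) = sqrt(C1 + c^2)


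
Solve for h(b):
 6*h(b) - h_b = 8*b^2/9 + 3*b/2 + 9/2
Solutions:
 h(b) = C1*exp(6*b) + 4*b^2/27 + 97*b/324 + 1555/1944


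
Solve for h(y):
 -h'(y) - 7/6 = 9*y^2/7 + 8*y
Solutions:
 h(y) = C1 - 3*y^3/7 - 4*y^2 - 7*y/6


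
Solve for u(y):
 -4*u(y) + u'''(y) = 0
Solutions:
 u(y) = C3*exp(2^(2/3)*y) + (C1*sin(2^(2/3)*sqrt(3)*y/2) + C2*cos(2^(2/3)*sqrt(3)*y/2))*exp(-2^(2/3)*y/2)


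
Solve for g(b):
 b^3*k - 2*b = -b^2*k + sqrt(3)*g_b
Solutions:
 g(b) = C1 + sqrt(3)*b^4*k/12 + sqrt(3)*b^3*k/9 - sqrt(3)*b^2/3


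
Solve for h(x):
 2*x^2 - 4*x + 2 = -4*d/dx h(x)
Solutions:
 h(x) = C1 - x^3/6 + x^2/2 - x/2


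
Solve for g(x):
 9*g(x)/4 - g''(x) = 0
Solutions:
 g(x) = C1*exp(-3*x/2) + C2*exp(3*x/2)


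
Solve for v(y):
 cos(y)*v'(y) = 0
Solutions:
 v(y) = C1


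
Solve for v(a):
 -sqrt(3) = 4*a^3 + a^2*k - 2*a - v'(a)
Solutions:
 v(a) = C1 + a^4 + a^3*k/3 - a^2 + sqrt(3)*a


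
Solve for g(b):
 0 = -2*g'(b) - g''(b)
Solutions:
 g(b) = C1 + C2*exp(-2*b)


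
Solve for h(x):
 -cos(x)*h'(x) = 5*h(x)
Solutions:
 h(x) = C1*sqrt(sin(x) - 1)*(sin(x)^2 - 2*sin(x) + 1)/(sqrt(sin(x) + 1)*(sin(x)^2 + 2*sin(x) + 1))


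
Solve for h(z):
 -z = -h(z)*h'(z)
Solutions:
 h(z) = -sqrt(C1 + z^2)
 h(z) = sqrt(C1 + z^2)


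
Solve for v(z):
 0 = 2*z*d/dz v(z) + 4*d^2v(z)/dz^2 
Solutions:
 v(z) = C1 + C2*erf(z/2)


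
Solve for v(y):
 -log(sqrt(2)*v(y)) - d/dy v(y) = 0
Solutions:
 2*Integral(1/(2*log(_y) + log(2)), (_y, v(y))) = C1 - y


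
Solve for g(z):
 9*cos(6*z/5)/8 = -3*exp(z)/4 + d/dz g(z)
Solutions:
 g(z) = C1 + 3*exp(z)/4 + 15*sin(6*z/5)/16


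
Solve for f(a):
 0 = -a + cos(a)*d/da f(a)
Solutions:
 f(a) = C1 + Integral(a/cos(a), a)


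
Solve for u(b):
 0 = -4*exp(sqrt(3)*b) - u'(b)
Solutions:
 u(b) = C1 - 4*sqrt(3)*exp(sqrt(3)*b)/3


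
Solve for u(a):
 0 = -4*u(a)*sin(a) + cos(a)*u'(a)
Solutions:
 u(a) = C1/cos(a)^4


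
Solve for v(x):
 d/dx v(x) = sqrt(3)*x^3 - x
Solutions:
 v(x) = C1 + sqrt(3)*x^4/4 - x^2/2


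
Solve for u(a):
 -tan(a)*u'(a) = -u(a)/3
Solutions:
 u(a) = C1*sin(a)^(1/3)


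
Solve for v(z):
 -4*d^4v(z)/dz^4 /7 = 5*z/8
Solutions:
 v(z) = C1 + C2*z + C3*z^2 + C4*z^3 - 7*z^5/768


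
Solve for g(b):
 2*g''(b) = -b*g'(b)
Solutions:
 g(b) = C1 + C2*erf(b/2)


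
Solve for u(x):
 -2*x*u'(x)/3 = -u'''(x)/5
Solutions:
 u(x) = C1 + Integral(C2*airyai(10^(1/3)*3^(2/3)*x/3) + C3*airybi(10^(1/3)*3^(2/3)*x/3), x)
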